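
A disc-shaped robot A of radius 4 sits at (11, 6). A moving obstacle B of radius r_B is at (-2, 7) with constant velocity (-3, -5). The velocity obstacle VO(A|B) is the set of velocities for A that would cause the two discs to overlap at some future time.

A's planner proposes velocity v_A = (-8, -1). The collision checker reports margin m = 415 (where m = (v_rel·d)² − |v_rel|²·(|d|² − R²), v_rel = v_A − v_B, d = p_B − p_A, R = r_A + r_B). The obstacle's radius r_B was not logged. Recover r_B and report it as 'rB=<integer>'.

m = 415
d = (-13, 1);  v_rel = (-5, 4),  |v_rel|² = 41
v_rel×d = (-5)·(1) − (4)·(-13) = 47
since m = R²·41 − 47²:  R² = (2209 + 415) / 41 = 64
R = √64 = 8  ⇒  r_B = 8 − 4 = 4

rB=4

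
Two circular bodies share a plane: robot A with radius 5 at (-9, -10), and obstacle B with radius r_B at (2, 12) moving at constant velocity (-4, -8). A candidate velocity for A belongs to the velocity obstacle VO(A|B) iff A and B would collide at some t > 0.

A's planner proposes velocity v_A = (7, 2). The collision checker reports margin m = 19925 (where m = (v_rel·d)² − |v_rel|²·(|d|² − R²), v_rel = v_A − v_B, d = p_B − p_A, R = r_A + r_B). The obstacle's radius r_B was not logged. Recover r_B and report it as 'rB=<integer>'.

m = 19925
d = (11, 22);  v_rel = (11, 10),  |v_rel|² = 221
v_rel×d = (11)·(22) − (10)·(11) = 132
since m = R²·221 − 132²:  R² = (17424 + 19925) / 221 = 169
R = √169 = 13  ⇒  r_B = 13 − 5 = 8

rB=8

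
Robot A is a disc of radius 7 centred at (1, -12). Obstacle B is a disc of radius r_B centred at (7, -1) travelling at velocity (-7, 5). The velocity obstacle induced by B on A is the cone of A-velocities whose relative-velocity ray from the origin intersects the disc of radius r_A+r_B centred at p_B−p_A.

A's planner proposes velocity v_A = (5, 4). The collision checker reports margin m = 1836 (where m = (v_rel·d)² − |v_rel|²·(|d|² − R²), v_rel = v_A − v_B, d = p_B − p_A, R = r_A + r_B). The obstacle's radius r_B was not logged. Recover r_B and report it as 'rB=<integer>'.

m = 1836
d = (6, 11);  v_rel = (12, -1),  |v_rel|² = 145
v_rel×d = (12)·(11) − (-1)·(6) = 138
since m = R²·145 − 138²:  R² = (19044 + 1836) / 145 = 144
R = √144 = 12  ⇒  r_B = 12 − 7 = 5

rB=5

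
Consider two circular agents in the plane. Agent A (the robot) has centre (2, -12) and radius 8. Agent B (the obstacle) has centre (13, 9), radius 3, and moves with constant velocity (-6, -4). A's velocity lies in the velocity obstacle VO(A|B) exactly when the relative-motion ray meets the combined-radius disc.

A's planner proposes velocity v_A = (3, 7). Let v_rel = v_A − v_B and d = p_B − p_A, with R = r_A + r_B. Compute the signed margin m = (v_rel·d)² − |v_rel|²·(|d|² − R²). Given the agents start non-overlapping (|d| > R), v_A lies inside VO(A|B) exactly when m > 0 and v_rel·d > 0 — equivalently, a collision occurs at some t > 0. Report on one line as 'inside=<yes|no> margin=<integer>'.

d = (11, 21),  |d|² = 562;  R = 8+3 = 11,  c = 562−11² = 441
v_rel = (9, 11),  |v_rel|² = 202;  v_rel·d = (9)·(11) + (11)·(21) = 330
202·t² − 660·t + 441 = 0  ⇒  m = 330² − 202·441 = 19818
m = 19818 > 0,  v_rel·d = 330 > 0  ⇒  inside

inside=yes margin=19818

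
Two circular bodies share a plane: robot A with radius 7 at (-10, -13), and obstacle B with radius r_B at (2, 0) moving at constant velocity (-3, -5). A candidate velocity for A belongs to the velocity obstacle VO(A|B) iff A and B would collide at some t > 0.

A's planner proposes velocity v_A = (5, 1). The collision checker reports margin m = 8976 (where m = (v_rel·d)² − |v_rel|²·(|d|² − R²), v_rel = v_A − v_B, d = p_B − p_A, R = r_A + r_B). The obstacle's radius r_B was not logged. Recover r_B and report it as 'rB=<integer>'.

m = 8976
d = (12, 13);  v_rel = (8, 6),  |v_rel|² = 100
v_rel×d = (8)·(13) − (6)·(12) = 32
since m = R²·100 − 32²:  R² = (1024 + 8976) / 100 = 100
R = √100 = 10  ⇒  r_B = 10 − 7 = 3

rB=3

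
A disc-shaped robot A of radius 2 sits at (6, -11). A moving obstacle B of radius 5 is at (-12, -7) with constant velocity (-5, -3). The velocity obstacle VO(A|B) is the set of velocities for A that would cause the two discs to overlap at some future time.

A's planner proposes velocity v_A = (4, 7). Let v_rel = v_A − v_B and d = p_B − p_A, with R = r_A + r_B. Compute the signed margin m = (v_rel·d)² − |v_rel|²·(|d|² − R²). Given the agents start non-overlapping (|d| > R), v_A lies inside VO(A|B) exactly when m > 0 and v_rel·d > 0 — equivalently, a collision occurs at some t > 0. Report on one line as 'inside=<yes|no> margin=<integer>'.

d = (-18, 4),  |d|² = 340;  R = 2+5 = 7,  c = 340−7² = 291
v_rel = (9, 10),  |v_rel|² = 181;  v_rel·d = (9)·(-18) + (10)·(4) = -122
181·t² + 244·t + 291 = 0  ⇒  m = (-122)² − 181·291 = -37787
m = -37787 < 0,  v_rel·d = -122 < 0  ⇒  outside

inside=no margin=-37787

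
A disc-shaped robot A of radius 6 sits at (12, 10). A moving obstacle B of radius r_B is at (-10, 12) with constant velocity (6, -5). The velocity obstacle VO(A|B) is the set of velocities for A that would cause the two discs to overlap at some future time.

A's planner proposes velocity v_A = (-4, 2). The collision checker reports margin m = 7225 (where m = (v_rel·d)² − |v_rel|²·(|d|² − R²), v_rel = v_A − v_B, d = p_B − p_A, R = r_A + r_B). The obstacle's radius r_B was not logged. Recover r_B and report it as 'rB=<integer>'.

m = 7225
d = (-22, 2);  v_rel = (-10, 7),  |v_rel|² = 149
v_rel×d = (-10)·(2) − (7)·(-22) = 134
since m = R²·149 − 134²:  R² = (17956 + 7225) / 149 = 169
R = √169 = 13  ⇒  r_B = 13 − 6 = 7

rB=7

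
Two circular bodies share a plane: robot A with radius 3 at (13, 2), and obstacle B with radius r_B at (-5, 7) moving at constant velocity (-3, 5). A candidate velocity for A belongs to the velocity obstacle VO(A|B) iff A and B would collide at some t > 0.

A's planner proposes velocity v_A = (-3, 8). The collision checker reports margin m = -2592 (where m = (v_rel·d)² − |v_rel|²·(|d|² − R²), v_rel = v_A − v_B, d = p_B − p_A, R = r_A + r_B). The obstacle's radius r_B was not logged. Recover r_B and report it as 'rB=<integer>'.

m = -2592
d = (-18, 5);  v_rel = (0, 3),  |v_rel|² = 9
v_rel×d = (0)·(5) − (3)·(-18) = 54
since m = R²·9 − 54²:  R² = (2916 + -2592) / 9 = 36
R = √36 = 6  ⇒  r_B = 6 − 3 = 3

rB=3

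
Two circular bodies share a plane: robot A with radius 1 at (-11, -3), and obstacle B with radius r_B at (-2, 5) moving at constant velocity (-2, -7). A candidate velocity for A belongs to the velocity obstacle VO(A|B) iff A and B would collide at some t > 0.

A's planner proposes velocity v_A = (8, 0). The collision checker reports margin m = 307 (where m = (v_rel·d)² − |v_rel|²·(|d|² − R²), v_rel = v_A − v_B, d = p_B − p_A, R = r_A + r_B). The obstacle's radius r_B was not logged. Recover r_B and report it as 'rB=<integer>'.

m = 307
d = (9, 8);  v_rel = (10, 7),  |v_rel|² = 149
v_rel×d = (10)·(8) − (7)·(9) = 17
since m = R²·149 − 17²:  R² = (289 + 307) / 149 = 4
R = √4 = 2  ⇒  r_B = 2 − 1 = 1

rB=1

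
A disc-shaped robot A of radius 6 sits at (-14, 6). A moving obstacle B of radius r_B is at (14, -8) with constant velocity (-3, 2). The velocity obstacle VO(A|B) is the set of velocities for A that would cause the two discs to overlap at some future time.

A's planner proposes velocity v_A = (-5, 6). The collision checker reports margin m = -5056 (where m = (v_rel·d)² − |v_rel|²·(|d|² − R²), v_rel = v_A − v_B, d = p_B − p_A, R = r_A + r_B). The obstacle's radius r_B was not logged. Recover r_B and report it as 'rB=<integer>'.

m = -5056
d = (28, -14);  v_rel = (-2, 4),  |v_rel|² = 20
v_rel×d = (-2)·(-14) − (4)·(28) = -84
since m = R²·20 − (-84)²:  R² = (7056 + -5056) / 20 = 100
R = √100 = 10  ⇒  r_B = 10 − 6 = 4

rB=4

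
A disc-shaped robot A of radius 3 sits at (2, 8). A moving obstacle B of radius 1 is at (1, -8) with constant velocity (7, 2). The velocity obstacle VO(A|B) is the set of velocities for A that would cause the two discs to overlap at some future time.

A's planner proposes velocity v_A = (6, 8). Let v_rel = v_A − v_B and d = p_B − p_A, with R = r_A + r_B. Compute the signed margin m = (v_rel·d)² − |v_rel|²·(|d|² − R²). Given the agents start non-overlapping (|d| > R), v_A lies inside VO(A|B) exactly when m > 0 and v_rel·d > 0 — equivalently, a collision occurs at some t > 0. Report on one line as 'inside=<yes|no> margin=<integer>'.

d = (-1, -16),  |d|² = 257;  R = 3+1 = 4,  c = 257−4² = 241
v_rel = (-1, 6),  |v_rel|² = 37;  v_rel·d = (-1)·(-1) + (6)·(-16) = -95
37·t² + 190·t + 241 = 0  ⇒  m = (-95)² − 37·241 = 108
m = 108 > 0,  v_rel·d = -95 < 0  ⇒  outside

inside=no margin=108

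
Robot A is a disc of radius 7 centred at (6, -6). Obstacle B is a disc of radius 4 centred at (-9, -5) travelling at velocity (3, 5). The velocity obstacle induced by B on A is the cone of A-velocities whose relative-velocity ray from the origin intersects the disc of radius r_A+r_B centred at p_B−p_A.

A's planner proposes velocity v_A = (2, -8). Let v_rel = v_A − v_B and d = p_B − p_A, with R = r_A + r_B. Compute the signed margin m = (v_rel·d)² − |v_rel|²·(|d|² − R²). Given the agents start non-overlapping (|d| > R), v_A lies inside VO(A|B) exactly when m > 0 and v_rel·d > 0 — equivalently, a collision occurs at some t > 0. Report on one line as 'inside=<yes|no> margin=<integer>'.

d = (-15, 1),  |d|² = 226;  R = 7+4 = 11,  c = 226−11² = 105
v_rel = (-1, -13),  |v_rel|² = 170;  v_rel·d = (-1)·(-15) + (-13)·(1) = 2
170·t² − 4·t + 105 = 0  ⇒  m = 2² − 170·105 = -17846
m = -17846 < 0,  v_rel·d = 2 > 0  ⇒  outside

inside=no margin=-17846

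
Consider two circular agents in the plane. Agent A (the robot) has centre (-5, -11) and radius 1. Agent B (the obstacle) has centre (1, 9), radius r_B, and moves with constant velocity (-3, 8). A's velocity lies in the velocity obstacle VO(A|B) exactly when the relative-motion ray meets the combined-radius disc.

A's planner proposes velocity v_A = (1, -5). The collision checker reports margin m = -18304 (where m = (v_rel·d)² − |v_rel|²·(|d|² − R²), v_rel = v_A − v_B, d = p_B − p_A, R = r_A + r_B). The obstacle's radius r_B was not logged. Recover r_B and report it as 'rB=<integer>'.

m = -18304
d = (6, 20);  v_rel = (4, -13),  |v_rel|² = 185
v_rel×d = (4)·(20) − (-13)·(6) = 158
since m = R²·185 − 158²:  R² = (24964 + -18304) / 185 = 36
R = √36 = 6  ⇒  r_B = 6 − 1 = 5

rB=5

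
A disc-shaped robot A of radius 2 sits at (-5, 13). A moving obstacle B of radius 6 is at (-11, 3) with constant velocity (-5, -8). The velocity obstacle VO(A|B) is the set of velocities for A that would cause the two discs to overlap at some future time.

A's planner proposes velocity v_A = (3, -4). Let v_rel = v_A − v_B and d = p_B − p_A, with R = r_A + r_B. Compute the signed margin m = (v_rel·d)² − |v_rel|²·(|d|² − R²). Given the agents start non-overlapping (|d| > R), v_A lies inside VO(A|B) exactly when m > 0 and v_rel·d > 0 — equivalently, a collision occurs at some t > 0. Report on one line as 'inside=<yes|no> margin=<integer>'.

d = (-6, -10),  |d|² = 136;  R = 2+6 = 8,  c = 136−8² = 72
v_rel = (8, 4),  |v_rel|² = 80;  v_rel·d = (8)·(-6) + (4)·(-10) = -88
80·t² + 176·t + 72 = 0  ⇒  m = (-88)² − 80·72 = 1984
m = 1984 > 0,  v_rel·d = -88 < 0  ⇒  outside

inside=no margin=1984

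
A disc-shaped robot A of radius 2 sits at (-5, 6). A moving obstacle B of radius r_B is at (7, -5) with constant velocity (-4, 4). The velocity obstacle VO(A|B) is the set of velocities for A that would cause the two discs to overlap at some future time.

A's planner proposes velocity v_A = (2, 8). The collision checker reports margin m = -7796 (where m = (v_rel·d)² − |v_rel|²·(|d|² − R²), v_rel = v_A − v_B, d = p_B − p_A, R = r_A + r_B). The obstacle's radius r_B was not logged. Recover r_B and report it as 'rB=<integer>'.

m = -7796
d = (12, -11);  v_rel = (6, 4),  |v_rel|² = 52
v_rel×d = (6)·(-11) − (4)·(12) = -114
since m = R²·52 − (-114)²:  R² = (12996 + -7796) / 52 = 100
R = √100 = 10  ⇒  r_B = 10 − 2 = 8

rB=8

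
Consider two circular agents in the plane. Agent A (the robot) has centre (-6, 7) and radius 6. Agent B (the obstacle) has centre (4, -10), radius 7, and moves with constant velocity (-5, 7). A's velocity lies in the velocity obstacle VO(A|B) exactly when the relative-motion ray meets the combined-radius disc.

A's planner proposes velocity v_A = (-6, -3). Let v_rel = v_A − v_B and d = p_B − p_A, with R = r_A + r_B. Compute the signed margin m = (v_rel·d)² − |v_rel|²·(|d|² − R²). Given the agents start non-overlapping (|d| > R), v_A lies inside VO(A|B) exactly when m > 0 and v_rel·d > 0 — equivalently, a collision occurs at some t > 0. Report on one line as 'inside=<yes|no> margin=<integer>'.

d = (10, -17),  |d|² = 389;  R = 6+7 = 13,  c = 389−13² = 220
v_rel = (-1, -10),  |v_rel|² = 101;  v_rel·d = (-1)·(10) + (-10)·(-17) = 160
101·t² − 320·t + 220 = 0  ⇒  m = 160² − 101·220 = 3380
m = 3380 > 0,  v_rel·d = 160 > 0  ⇒  inside

inside=yes margin=3380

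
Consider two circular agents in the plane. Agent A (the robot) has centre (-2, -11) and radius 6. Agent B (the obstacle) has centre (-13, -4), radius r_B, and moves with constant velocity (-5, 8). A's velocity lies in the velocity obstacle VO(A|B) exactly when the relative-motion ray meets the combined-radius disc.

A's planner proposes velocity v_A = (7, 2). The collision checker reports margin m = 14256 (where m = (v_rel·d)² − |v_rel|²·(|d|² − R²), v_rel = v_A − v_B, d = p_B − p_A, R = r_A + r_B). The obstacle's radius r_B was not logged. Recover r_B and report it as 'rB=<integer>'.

m = 14256
d = (-11, 7);  v_rel = (12, -6),  |v_rel|² = 180
v_rel×d = (12)·(7) − (-6)·(-11) = 18
since m = R²·180 − 18²:  R² = (324 + 14256) / 180 = 81
R = √81 = 9  ⇒  r_B = 9 − 6 = 3

rB=3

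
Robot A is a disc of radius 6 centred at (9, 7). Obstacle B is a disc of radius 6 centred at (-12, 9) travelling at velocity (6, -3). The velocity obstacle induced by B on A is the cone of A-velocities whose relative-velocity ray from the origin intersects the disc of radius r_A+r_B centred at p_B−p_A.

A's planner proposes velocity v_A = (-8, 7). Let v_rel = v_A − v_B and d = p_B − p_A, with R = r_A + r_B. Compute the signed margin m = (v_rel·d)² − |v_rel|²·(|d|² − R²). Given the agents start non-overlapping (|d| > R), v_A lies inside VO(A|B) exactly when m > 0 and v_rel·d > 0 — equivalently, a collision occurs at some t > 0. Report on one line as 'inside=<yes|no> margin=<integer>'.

d = (-21, 2),  |d|² = 445;  R = 6+6 = 12,  c = 445−12² = 301
v_rel = (-14, 10),  |v_rel|² = 296;  v_rel·d = (-14)·(-21) + (10)·(2) = 314
296·t² − 628·t + 301 = 0  ⇒  m = 314² − 296·301 = 9500
m = 9500 > 0,  v_rel·d = 314 > 0  ⇒  inside

inside=yes margin=9500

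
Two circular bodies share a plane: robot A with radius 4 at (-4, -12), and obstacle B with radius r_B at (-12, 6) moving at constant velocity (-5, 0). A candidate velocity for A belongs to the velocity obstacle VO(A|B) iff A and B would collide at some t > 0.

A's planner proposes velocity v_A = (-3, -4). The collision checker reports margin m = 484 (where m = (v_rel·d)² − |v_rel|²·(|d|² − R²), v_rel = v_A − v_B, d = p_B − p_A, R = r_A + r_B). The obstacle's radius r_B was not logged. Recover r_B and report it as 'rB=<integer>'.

m = 484
d = (-8, 18);  v_rel = (2, -4),  |v_rel|² = 20
v_rel×d = (2)·(18) − (-4)·(-8) = 4
since m = R²·20 − 4²:  R² = (16 + 484) / 20 = 25
R = √25 = 5  ⇒  r_B = 5 − 4 = 1

rB=1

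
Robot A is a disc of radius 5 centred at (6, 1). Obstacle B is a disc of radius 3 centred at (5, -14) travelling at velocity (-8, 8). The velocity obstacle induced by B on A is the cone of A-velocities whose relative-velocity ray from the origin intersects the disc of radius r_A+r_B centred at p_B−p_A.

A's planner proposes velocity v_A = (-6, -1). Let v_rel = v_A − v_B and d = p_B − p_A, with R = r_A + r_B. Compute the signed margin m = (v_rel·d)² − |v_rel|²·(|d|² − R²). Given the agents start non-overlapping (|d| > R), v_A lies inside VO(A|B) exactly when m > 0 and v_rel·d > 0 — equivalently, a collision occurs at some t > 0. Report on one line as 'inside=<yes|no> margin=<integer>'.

d = (-1, -15),  |d|² = 226;  R = 5+3 = 8,  c = 226−8² = 162
v_rel = (2, -9),  |v_rel|² = 85;  v_rel·d = (2)·(-1) + (-9)·(-15) = 133
85·t² − 266·t + 162 = 0  ⇒  m = 133² − 85·162 = 3919
m = 3919 > 0,  v_rel·d = 133 > 0  ⇒  inside

inside=yes margin=3919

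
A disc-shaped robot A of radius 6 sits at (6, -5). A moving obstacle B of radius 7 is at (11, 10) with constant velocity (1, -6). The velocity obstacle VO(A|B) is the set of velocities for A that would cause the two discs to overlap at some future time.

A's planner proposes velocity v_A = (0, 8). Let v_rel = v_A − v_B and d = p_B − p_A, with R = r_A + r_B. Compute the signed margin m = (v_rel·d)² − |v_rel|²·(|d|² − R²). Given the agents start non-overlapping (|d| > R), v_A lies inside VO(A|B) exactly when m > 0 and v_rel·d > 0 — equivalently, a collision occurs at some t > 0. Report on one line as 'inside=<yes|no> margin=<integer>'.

d = (5, 15),  |d|² = 250;  R = 6+7 = 13,  c = 250−13² = 81
v_rel = (-1, 14),  |v_rel|² = 197;  v_rel·d = (-1)·(5) + (14)·(15) = 205
197·t² − 410·t + 81 = 0  ⇒  m = 205² − 197·81 = 26068
m = 26068 > 0,  v_rel·d = 205 > 0  ⇒  inside

inside=yes margin=26068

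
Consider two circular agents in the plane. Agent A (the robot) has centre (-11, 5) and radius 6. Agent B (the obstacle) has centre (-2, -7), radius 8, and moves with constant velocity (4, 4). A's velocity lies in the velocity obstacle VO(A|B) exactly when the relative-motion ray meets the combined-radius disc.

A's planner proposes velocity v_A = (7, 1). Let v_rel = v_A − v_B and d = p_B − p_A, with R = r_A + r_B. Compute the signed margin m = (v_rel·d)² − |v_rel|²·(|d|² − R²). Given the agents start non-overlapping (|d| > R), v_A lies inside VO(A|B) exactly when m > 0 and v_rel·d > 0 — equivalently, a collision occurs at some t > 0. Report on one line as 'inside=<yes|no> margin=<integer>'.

d = (9, -12),  |d|² = 225;  R = 6+8 = 14,  c = 225−14² = 29
v_rel = (3, -3),  |v_rel|² = 18;  v_rel·d = (3)·(9) + (-3)·(-12) = 63
18·t² − 126·t + 29 = 0  ⇒  m = 63² − 18·29 = 3447
m = 3447 > 0,  v_rel·d = 63 > 0  ⇒  inside

inside=yes margin=3447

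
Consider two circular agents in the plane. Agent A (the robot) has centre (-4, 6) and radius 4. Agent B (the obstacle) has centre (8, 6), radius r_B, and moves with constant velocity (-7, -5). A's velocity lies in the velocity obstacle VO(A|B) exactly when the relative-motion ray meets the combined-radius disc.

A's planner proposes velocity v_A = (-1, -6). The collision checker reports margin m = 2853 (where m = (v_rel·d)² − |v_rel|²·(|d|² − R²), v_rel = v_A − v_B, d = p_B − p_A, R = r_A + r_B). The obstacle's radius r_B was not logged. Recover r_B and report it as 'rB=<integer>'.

m = 2853
d = (12, 0);  v_rel = (6, -1),  |v_rel|² = 37
v_rel×d = (6)·(0) − (-1)·(12) = 12
since m = R²·37 − 12²:  R² = (144 + 2853) / 37 = 81
R = √81 = 9  ⇒  r_B = 9 − 4 = 5

rB=5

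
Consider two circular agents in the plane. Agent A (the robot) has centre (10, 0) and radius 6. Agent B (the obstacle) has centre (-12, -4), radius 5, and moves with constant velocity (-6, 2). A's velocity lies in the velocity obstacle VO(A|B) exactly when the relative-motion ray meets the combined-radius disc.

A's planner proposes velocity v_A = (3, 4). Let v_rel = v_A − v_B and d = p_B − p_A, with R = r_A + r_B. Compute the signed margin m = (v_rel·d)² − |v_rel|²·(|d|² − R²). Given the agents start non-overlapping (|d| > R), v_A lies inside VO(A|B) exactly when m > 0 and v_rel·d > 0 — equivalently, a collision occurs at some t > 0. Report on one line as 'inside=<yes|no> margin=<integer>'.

d = (-22, -4),  |d|² = 500;  R = 6+5 = 11,  c = 500−11² = 379
v_rel = (9, 2),  |v_rel|² = 85;  v_rel·d = (9)·(-22) + (2)·(-4) = -206
85·t² + 412·t + 379 = 0  ⇒  m = (-206)² − 85·379 = 10221
m = 10221 > 0,  v_rel·d = -206 < 0  ⇒  outside

inside=no margin=10221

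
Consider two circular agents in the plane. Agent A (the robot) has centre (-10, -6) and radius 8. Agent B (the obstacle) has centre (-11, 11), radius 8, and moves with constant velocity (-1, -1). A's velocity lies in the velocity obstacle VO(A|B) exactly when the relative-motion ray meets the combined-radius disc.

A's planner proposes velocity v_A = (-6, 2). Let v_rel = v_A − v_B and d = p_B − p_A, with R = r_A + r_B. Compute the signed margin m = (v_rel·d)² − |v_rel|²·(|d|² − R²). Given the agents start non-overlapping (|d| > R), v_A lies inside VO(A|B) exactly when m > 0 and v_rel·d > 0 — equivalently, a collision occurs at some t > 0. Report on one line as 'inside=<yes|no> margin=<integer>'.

d = (-1, 17),  |d|² = 290;  R = 8+8 = 16,  c = 290−16² = 34
v_rel = (-5, 3),  |v_rel|² = 34;  v_rel·d = (-5)·(-1) + (3)·(17) = 56
34·t² − 112·t + 34 = 0  ⇒  m = 56² − 34·34 = 1980
m = 1980 > 0,  v_rel·d = 56 > 0  ⇒  inside

inside=yes margin=1980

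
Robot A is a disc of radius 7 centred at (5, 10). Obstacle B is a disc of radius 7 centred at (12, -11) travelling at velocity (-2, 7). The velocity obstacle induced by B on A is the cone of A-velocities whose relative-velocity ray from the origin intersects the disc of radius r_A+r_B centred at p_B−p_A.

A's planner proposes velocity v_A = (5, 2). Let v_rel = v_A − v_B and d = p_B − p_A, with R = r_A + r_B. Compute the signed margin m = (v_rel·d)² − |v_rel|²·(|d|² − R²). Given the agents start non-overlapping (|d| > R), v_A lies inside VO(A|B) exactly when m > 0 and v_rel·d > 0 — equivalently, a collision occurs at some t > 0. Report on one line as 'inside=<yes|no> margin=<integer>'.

d = (7, -21),  |d|² = 490;  R = 7+7 = 14,  c = 490−14² = 294
v_rel = (7, -5),  |v_rel|² = 74;  v_rel·d = (7)·(7) + (-5)·(-21) = 154
74·t² − 308·t + 294 = 0  ⇒  m = 154² − 74·294 = 1960
m = 1960 > 0,  v_rel·d = 154 > 0  ⇒  inside

inside=yes margin=1960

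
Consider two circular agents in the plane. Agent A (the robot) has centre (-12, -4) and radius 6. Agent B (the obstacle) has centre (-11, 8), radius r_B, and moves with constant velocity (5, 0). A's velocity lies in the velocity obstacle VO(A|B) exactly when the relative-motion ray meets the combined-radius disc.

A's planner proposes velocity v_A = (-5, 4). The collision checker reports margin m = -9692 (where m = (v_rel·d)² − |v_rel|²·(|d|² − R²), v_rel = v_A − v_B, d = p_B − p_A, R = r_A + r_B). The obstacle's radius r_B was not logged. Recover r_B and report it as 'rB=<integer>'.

m = -9692
d = (1, 12);  v_rel = (-10, 4),  |v_rel|² = 116
v_rel×d = (-10)·(12) − (4)·(1) = -124
since m = R²·116 − (-124)²:  R² = (15376 + -9692) / 116 = 49
R = √49 = 7  ⇒  r_B = 7 − 6 = 1

rB=1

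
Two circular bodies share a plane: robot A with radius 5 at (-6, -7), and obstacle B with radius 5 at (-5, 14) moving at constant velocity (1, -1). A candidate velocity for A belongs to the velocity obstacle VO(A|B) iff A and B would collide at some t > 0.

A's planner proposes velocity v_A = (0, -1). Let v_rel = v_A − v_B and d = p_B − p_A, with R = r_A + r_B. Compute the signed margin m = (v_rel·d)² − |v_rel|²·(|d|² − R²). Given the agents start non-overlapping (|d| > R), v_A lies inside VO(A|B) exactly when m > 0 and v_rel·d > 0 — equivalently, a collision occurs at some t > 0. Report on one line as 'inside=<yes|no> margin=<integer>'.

d = (1, 21),  |d|² = 442;  R = 5+5 = 10,  c = 442−10² = 342
v_rel = (-1, 0),  |v_rel|² = 1;  v_rel·d = (-1)·(1) + (0)·(21) = -1
1·t² + 2·t + 342 = 0  ⇒  m = (-1)² − 1·342 = -341
m = -341 < 0,  v_rel·d = -1 < 0  ⇒  outside

inside=no margin=-341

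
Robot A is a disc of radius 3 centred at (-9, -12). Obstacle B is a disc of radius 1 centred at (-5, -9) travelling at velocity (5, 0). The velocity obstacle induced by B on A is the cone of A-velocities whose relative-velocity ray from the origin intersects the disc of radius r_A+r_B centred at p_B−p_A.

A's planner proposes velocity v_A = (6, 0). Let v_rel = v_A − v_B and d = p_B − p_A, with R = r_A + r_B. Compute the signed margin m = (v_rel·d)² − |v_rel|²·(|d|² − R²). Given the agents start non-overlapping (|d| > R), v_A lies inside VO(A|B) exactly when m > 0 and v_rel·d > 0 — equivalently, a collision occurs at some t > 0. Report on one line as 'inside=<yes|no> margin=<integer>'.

d = (4, 3),  |d|² = 25;  R = 3+1 = 4,  c = 25−4² = 9
v_rel = (1, 0),  |v_rel|² = 1;  v_rel·d = (1)·(4) + (0)·(3) = 4
1·t² − 8·t + 9 = 0  ⇒  m = 4² − 1·9 = 7
m = 7 > 0,  v_rel·d = 4 > 0  ⇒  inside

inside=yes margin=7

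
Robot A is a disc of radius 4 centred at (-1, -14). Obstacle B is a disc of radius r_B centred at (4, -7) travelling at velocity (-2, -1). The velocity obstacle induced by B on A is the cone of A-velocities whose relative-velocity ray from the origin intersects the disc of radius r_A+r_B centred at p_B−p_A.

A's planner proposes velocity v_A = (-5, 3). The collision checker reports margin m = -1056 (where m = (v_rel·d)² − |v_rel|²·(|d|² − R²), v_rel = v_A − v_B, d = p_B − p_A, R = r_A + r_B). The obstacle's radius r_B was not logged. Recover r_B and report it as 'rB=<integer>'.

m = -1056
d = (5, 7);  v_rel = (-3, 4),  |v_rel|² = 25
v_rel×d = (-3)·(7) − (4)·(5) = -41
since m = R²·25 − (-41)²:  R² = (1681 + -1056) / 25 = 25
R = √25 = 5  ⇒  r_B = 5 − 4 = 1

rB=1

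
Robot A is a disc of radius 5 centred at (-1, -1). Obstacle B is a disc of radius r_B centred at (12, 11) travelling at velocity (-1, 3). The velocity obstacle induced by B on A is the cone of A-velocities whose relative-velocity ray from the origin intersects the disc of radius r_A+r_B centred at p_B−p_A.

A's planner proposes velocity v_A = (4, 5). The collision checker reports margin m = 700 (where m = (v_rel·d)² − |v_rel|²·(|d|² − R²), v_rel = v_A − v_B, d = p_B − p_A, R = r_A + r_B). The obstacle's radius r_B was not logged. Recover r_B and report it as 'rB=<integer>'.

m = 700
d = (13, 12);  v_rel = (5, 2),  |v_rel|² = 29
v_rel×d = (5)·(12) − (2)·(13) = 34
since m = R²·29 − 34²:  R² = (1156 + 700) / 29 = 64
R = √64 = 8  ⇒  r_B = 8 − 5 = 3

rB=3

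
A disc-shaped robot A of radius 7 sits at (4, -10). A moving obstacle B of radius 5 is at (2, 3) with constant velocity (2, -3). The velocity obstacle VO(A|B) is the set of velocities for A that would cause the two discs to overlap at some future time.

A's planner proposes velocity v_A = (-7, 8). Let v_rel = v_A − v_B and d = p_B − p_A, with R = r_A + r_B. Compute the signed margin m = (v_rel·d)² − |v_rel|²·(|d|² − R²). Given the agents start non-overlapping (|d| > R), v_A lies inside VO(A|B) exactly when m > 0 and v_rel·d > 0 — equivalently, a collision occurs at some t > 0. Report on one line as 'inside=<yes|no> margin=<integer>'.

d = (-2, 13),  |d|² = 173;  R = 7+5 = 12,  c = 173−12² = 29
v_rel = (-9, 11),  |v_rel|² = 202;  v_rel·d = (-9)·(-2) + (11)·(13) = 161
202·t² − 322·t + 29 = 0  ⇒  m = 161² − 202·29 = 20063
m = 20063 > 0,  v_rel·d = 161 > 0  ⇒  inside

inside=yes margin=20063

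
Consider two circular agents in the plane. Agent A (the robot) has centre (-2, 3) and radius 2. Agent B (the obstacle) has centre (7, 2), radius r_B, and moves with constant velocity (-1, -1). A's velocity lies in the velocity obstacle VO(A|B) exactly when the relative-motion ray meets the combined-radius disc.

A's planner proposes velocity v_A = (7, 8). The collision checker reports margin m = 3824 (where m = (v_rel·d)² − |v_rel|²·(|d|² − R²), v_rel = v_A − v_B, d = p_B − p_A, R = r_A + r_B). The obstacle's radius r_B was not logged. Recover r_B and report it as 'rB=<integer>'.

m = 3824
d = (9, -1);  v_rel = (8, 9),  |v_rel|² = 145
v_rel×d = (8)·(-1) − (9)·(9) = -89
since m = R²·145 − (-89)²:  R² = (7921 + 3824) / 145 = 81
R = √81 = 9  ⇒  r_B = 9 − 2 = 7

rB=7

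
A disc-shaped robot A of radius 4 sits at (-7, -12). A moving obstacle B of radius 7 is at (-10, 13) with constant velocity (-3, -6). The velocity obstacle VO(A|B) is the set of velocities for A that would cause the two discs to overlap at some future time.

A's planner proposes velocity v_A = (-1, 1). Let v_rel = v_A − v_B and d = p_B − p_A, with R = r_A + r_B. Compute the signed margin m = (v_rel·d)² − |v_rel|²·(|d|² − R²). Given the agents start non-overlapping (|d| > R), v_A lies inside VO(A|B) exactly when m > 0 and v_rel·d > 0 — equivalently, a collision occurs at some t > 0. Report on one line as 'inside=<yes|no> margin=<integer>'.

d = (-3, 25),  |d|² = 634;  R = 4+7 = 11,  c = 634−11² = 513
v_rel = (2, 7),  |v_rel|² = 53;  v_rel·d = (2)·(-3) + (7)·(25) = 169
53·t² − 338·t + 513 = 0  ⇒  m = 169² − 53·513 = 1372
m = 1372 > 0,  v_rel·d = 169 > 0  ⇒  inside

inside=yes margin=1372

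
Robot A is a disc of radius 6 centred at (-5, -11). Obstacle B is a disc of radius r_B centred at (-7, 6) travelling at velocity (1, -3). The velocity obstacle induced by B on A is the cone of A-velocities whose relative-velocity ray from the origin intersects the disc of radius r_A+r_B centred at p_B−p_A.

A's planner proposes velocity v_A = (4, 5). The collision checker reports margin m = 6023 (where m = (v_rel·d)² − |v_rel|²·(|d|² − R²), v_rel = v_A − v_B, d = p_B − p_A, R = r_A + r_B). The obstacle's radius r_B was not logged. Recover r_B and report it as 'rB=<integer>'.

m = 6023
d = (-2, 17);  v_rel = (3, 8),  |v_rel|² = 73
v_rel×d = (3)·(17) − (8)·(-2) = 67
since m = R²·73 − 67²:  R² = (4489 + 6023) / 73 = 144
R = √144 = 12  ⇒  r_B = 12 − 6 = 6

rB=6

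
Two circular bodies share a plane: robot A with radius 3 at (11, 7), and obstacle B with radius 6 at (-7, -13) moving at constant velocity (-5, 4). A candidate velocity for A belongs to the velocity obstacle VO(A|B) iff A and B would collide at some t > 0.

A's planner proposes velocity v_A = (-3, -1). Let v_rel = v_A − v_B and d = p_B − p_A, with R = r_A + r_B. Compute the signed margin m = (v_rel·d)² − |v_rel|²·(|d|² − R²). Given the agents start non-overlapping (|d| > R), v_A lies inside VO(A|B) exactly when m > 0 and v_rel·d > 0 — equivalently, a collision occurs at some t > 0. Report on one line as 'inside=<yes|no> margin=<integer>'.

d = (-18, -20),  |d|² = 724;  R = 3+6 = 9,  c = 724−9² = 643
v_rel = (2, -5),  |v_rel|² = 29;  v_rel·d = (2)·(-18) + (-5)·(-20) = 64
29·t² − 128·t + 643 = 0  ⇒  m = 64² − 29·643 = -14551
m = -14551 < 0,  v_rel·d = 64 > 0  ⇒  outside

inside=no margin=-14551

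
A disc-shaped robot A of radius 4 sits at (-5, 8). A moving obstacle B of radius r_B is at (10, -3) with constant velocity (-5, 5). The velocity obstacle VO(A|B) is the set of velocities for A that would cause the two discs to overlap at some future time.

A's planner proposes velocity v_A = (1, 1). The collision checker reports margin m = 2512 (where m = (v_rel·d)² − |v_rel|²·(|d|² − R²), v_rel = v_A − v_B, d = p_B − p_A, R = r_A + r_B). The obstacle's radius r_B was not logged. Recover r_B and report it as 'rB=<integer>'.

m = 2512
d = (15, -11);  v_rel = (6, -4),  |v_rel|² = 52
v_rel×d = (6)·(-11) − (-4)·(15) = -6
since m = R²·52 − (-6)²:  R² = (36 + 2512) / 52 = 49
R = √49 = 7  ⇒  r_B = 7 − 4 = 3

rB=3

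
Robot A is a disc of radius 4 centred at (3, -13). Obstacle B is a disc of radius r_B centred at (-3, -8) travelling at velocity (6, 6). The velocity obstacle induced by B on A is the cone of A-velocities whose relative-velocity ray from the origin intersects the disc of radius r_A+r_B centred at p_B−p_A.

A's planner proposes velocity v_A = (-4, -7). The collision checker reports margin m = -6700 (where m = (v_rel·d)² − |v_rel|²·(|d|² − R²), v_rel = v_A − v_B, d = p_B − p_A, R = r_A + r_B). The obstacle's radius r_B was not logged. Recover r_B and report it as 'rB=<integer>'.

m = -6700
d = (-6, 5);  v_rel = (-10, -13),  |v_rel|² = 269
v_rel×d = (-10)·(5) − (-13)·(-6) = -128
since m = R²·269 − (-128)²:  R² = (16384 + -6700) / 269 = 36
R = √36 = 6  ⇒  r_B = 6 − 4 = 2

rB=2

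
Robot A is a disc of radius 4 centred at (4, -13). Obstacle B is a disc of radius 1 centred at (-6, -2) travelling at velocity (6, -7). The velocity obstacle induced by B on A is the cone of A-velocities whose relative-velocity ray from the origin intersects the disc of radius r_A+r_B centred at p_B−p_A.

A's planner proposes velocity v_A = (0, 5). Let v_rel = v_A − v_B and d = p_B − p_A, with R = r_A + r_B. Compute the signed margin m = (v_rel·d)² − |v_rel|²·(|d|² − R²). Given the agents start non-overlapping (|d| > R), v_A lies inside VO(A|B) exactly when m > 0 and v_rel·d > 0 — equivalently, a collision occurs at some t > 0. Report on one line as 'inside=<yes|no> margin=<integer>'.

d = (-10, 11),  |d|² = 221;  R = 4+1 = 5,  c = 221−5² = 196
v_rel = (-6, 12),  |v_rel|² = 180;  v_rel·d = (-6)·(-10) + (12)·(11) = 192
180·t² − 384·t + 196 = 0  ⇒  m = 192² − 180·196 = 1584
m = 1584 > 0,  v_rel·d = 192 > 0  ⇒  inside

inside=yes margin=1584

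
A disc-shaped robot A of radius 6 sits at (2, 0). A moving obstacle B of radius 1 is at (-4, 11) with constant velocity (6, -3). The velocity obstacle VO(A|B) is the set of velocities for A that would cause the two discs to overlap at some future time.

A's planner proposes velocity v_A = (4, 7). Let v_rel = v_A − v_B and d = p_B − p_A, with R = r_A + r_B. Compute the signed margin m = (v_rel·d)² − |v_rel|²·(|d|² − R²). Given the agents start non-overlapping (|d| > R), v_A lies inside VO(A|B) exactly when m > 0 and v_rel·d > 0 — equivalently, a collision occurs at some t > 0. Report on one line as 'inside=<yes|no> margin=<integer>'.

d = (-6, 11),  |d|² = 157;  R = 6+1 = 7,  c = 157−7² = 108
v_rel = (-2, 10),  |v_rel|² = 104;  v_rel·d = (-2)·(-6) + (10)·(11) = 122
104·t² − 244·t + 108 = 0  ⇒  m = 122² − 104·108 = 3652
m = 3652 > 0,  v_rel·d = 122 > 0  ⇒  inside

inside=yes margin=3652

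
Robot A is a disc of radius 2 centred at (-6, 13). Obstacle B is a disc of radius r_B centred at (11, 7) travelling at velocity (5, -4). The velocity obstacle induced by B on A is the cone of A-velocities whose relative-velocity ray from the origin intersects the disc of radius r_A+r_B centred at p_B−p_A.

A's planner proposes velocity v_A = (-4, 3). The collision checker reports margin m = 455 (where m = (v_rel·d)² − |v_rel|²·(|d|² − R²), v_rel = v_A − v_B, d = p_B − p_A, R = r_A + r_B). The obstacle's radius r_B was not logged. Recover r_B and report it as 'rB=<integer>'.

m = 455
d = (17, -6);  v_rel = (-9, 7),  |v_rel|² = 130
v_rel×d = (-9)·(-6) − (7)·(17) = -65
since m = R²·130 − (-65)²:  R² = (4225 + 455) / 130 = 36
R = √36 = 6  ⇒  r_B = 6 − 2 = 4

rB=4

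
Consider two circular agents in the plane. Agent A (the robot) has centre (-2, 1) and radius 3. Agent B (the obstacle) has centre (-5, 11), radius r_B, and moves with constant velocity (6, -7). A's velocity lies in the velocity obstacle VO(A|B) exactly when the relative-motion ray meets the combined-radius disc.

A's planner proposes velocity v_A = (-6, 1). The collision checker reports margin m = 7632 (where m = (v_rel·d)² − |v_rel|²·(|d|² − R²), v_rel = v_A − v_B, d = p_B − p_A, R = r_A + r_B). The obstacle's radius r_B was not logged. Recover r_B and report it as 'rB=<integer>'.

m = 7632
d = (-3, 10);  v_rel = (-12, 8),  |v_rel|² = 208
v_rel×d = (-12)·(10) − (8)·(-3) = -96
since m = R²·208 − (-96)²:  R² = (9216 + 7632) / 208 = 81
R = √81 = 9  ⇒  r_B = 9 − 3 = 6

rB=6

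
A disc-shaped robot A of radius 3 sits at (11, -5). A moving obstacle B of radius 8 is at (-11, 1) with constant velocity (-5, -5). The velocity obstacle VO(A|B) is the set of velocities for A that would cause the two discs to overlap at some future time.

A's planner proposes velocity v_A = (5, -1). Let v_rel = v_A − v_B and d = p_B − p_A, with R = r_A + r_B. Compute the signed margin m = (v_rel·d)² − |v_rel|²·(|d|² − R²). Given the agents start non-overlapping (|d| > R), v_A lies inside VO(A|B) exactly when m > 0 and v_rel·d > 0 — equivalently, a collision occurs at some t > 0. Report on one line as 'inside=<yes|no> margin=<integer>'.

d = (-22, 6),  |d|² = 520;  R = 3+8 = 11,  c = 520−11² = 399
v_rel = (10, 4),  |v_rel|² = 116;  v_rel·d = (10)·(-22) + (4)·(6) = -196
116·t² + 392·t + 399 = 0  ⇒  m = (-196)² − 116·399 = -7868
m = -7868 < 0,  v_rel·d = -196 < 0  ⇒  outside

inside=no margin=-7868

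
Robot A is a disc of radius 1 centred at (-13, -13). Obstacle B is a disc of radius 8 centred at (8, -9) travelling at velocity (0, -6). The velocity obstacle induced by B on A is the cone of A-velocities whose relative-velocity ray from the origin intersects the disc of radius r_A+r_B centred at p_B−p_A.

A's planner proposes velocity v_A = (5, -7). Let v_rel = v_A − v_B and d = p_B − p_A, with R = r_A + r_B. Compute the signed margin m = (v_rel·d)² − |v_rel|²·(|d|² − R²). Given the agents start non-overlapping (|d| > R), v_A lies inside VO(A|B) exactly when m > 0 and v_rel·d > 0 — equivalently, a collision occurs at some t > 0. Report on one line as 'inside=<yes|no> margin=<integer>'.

d = (21, 4),  |d|² = 457;  R = 1+8 = 9,  c = 457−9² = 376
v_rel = (5, -1),  |v_rel|² = 26;  v_rel·d = (5)·(21) + (-1)·(4) = 101
26·t² − 202·t + 376 = 0  ⇒  m = 101² − 26·376 = 425
m = 425 > 0,  v_rel·d = 101 > 0  ⇒  inside

inside=yes margin=425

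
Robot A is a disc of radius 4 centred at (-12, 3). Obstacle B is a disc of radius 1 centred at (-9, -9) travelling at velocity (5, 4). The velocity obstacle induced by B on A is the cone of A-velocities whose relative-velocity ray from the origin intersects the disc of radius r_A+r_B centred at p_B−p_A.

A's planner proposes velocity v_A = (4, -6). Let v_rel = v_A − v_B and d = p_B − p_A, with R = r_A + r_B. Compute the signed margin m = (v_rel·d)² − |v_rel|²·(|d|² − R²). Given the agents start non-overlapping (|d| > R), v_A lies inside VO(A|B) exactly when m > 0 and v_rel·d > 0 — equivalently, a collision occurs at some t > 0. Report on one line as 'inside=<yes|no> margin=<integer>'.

d = (3, -12),  |d|² = 153;  R = 4+1 = 5,  c = 153−5² = 128
v_rel = (-1, -10),  |v_rel|² = 101;  v_rel·d = (-1)·(3) + (-10)·(-12) = 117
101·t² − 234·t + 128 = 0  ⇒  m = 117² − 101·128 = 761
m = 761 > 0,  v_rel·d = 117 > 0  ⇒  inside

inside=yes margin=761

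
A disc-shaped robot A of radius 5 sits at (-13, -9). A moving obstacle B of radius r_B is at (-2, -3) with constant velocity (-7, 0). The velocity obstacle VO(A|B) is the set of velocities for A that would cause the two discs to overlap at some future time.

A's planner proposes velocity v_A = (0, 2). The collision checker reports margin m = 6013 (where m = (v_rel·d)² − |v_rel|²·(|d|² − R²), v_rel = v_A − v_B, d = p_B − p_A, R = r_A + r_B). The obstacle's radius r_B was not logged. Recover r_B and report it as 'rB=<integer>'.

m = 6013
d = (11, 6);  v_rel = (7, 2),  |v_rel|² = 53
v_rel×d = (7)·(6) − (2)·(11) = 20
since m = R²·53 − 20²:  R² = (400 + 6013) / 53 = 121
R = √121 = 11  ⇒  r_B = 11 − 5 = 6

rB=6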